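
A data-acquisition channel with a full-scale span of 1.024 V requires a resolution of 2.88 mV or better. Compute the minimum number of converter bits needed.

9 bits

Number of steps required ≥ 1.024 V / 2.88 mV = 355.56.
Need 2^N ≥ 355.56; 2^8 = 256, 2^9 = 512.
Minimum N = 9.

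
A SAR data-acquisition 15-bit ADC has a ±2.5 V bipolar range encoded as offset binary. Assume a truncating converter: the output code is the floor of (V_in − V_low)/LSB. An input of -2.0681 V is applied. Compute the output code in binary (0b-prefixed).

With 32768 levels over 5 V, one step is 152.59 µV.
(V_in − V_low)/LSB = (-2.0681 − (−2.5)) / 0.000152588 = 2830.500.
⌊·⌋(2830.500) = 2830.
In binary (0b-prefixed): 0b101100001110.

code 0b101100001110 (decimal 2830)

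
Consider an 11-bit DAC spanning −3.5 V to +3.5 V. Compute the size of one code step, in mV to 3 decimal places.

3.418 mV

Full-scale span = 7 V.
LSB = 7 / 2^11 = 7 / 2048 = 0.00341797 V = 3.418 mV.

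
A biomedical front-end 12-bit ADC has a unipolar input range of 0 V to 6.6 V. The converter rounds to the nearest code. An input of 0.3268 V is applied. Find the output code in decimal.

code 203

LSB = 6.6 V / 4096 = 1.611 mV.
(V_in − V_low)/LSB = (0.3268 − 0) / 0.00161133 = 202.814.
Round → code 203.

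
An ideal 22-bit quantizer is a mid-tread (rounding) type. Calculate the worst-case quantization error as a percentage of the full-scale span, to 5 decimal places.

Rounding → worst-case error = ½ LSB = V_FS/2^23, so 100/8388608 = 1.19209e-05 % of full scale.

0.00001 %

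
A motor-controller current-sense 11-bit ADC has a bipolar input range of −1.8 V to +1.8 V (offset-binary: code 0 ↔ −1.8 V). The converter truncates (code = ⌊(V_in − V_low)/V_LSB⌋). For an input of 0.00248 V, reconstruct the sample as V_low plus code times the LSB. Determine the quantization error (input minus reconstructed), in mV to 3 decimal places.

0.722 mV

Step size: 3.6 V ÷ 2^11 = 1.758 mV.
(V_in − V_low)/LSB = (0.00248 − (−1.8))/0.00175781 = 1025.4108 → code 1025 (floor).
V_rec = (−1.8) + 1025·0.00175781 = 0.0017578125 V.
V_in − V_rec = 0.000722187 V = 0.722 mV.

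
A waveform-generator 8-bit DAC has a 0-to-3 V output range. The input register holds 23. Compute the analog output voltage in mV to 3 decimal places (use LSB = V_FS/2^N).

LSB = 3 V / 2^8 = 11.719 mV.
V_out = 0 + 23 × 0.0117188 V = 0.269531 V.
= 269.531 mV.

269.531 mV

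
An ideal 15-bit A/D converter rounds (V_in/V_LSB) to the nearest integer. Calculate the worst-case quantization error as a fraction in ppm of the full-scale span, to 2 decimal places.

Rounding → worst-case error = ½ LSB = V_FS/2^16, so 1e+06/65536 = 15.2588 ppm of full scale.

15.26 ppm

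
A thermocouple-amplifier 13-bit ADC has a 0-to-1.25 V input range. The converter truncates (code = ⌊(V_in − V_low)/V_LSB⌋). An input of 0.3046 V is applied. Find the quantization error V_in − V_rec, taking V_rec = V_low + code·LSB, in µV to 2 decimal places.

LSB = 1.25/2^13 = 152.59 µV.
(V_in − V_low)/LSB = (0.3046 − 0)/0.000152588 = 1996.2266 → code 1996 (floor).
Reconstructed: 0.30456543 V.
V_in − V_rec = 3.45703e-05 V = 34.57 µV.

34.57 µV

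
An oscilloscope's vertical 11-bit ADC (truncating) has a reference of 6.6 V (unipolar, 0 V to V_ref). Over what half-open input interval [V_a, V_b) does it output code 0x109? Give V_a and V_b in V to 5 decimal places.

[0.85400 V, 0.85723 V)

LSB = 6.6/2^11 = 3.223 mV.
Code 0x109 = 265 decimal.
V_a = V_low + 265·LSB = 0.854004 V; V_b = V_low + 266·LSB = 0.857227 V.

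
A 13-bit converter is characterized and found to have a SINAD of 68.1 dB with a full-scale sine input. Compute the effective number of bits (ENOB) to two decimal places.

11.02 bits

ENOB = (SINAD − 1.76) / 6.02 = (68.1 − 1.76)/6.02 = 11.020.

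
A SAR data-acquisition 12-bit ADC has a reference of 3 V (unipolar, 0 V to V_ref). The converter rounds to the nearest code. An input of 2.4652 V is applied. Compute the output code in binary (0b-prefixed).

LSB = 3 V / 4096 = 0.732 mV.
(2.4652 − 0) / 0.000732422 = 3365.820 LSBs.
round(3365.820) = 3366.
In binary (0b-prefixed): 0b110100100110.

code 0b110100100110 (decimal 3366)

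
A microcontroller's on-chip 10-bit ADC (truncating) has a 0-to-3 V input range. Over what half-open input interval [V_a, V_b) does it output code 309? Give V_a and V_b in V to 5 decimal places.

LSB = 3/2^10 = 2.930 mV.
V_a = V_low + 309·LSB = 0.905273 V; V_b = V_low + 310·LSB = 0.908203 V.

[0.90527 V, 0.90820 V)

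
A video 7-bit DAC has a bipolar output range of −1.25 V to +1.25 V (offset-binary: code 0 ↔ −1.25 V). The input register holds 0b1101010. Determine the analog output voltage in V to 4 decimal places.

0.8203 V

LSB = 2.5 V / 2^7 = 19.531 mV.
Code 0b1101010 = 106 decimal.
V_out = (−1.25) + 106 × 0.0195312 V = 0.820312 V.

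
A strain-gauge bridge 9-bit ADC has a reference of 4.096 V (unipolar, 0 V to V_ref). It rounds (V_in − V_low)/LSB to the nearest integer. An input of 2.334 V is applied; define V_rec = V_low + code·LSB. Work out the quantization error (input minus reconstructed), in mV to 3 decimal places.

-2.000 mV

LSB = 4.096/2^9 = 8.000 mV.
(V_in − V_low)/LSB = (2.334 − 0)/0.008 = 291.7500 → code 292 (round).
Code 292 maps back to 0 + 292×0.008 V = 2.336 V.
V_in − V_rec = -0.002 V = -2.000 mV.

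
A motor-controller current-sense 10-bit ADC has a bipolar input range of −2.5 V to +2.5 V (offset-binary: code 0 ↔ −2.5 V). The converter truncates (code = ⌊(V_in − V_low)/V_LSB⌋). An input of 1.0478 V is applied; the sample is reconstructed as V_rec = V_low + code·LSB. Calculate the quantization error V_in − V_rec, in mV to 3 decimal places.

Step size: 5 V ÷ 2^10 = 4.883 mV.
(1.0478 − (−2.5))/0.00488281 = 726.5894; ⌊·⌋ gives code 726.
Code 726 maps back to (−2.5) + 726×0.00488281 V = 1.0449219 V.
Difference: 0.00287813 V → 2.878 mV.

2.878 mV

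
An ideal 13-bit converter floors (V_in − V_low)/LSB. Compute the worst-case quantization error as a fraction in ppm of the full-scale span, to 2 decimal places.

122.07 ppm

Truncating → worst-case error = 1 LSB = V_FS/2^13, so 1e+06/8192 = 122.07 ppm of full scale.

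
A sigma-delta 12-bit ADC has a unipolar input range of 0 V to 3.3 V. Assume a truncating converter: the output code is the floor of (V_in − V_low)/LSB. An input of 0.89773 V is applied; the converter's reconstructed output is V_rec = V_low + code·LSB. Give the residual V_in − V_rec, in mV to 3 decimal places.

Step size: 3.3 V ÷ 2^12 = 0.806 mV.
(V_in − V_low)/LSB = (0.89773 − 0)/0.000805664 = 1114.2734 → code 1114 (floor).
V_rec = 0 + 1114·0.000805664 = 0.89750977 V.
V_in − V_rec = 0.000220234 V = 0.220 mV.

0.220 mV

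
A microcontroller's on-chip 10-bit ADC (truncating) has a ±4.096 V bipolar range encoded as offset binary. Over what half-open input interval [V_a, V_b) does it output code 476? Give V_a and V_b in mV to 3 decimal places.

LSB = 8.192/2^10 = 8.000 mV.
V_a = V_low + 476·LSB = -0.288 V; V_b = V_low + 477·LSB = -0.28 V.

[-288.000 mV, -280.000 mV)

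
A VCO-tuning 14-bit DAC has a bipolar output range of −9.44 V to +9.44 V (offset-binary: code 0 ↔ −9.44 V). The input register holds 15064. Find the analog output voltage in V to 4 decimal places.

LSB = 18.88 V / 2^14 = 1.152 mV.
V_out = (−9.44) + 15064 × 0.00115234 V = 7.91891 V.

7.9189 V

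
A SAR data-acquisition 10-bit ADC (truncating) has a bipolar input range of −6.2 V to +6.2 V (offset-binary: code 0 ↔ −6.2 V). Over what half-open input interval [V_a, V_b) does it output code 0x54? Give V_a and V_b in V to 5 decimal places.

[-5.18281 V, -5.17070 V)

LSB = 12.4/2^10 = 12.109 mV.
Code 0x54 = 84 decimal.
V_a = V_low + 84·LSB = -5.18281 V; V_b = V_low + 85·LSB = -5.1707 V.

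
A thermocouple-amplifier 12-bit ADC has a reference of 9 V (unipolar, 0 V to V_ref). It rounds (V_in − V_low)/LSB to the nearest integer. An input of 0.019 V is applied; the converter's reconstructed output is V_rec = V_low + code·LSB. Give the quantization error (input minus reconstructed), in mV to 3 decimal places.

-0.775 mV

Step size: 9 V ÷ 2^12 = 2.197 mV.
(0.019 − 0)/0.00219727 = 8.6471; round gives code 9.
Code 9 maps back to 0 + 9×0.00219727 V = 0.019775391 V.
Error = 0.019 − 0.019775391 = -0.000775391 V = -0.775 mV.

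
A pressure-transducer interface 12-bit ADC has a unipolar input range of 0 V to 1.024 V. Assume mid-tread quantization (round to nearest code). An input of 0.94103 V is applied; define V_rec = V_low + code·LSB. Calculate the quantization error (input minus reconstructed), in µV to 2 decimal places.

One LSB is 1.024 V / 4096 = 250.00 µV.
(V_in − V_low)/LSB = (0.94103 − 0)/0.00025 = 3764.1200 → code 3764 (round).
Code 3764 maps back to 0 + 3764×0.00025 V = 0.941 V.
Error = 0.94103 − 0.941 = 3e-05 V = 30.00 µV.

30.00 µV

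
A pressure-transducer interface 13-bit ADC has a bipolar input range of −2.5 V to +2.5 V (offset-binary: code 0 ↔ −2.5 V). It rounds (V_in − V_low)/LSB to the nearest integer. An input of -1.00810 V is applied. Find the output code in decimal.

Full-scale span = 5 V; LSB = 5/2^13 = 0.610 mV.
(-1.00810 − (−2.5)) / 0.000610352 = 2444.329 LSBs.
Round → code 2444.

code 2444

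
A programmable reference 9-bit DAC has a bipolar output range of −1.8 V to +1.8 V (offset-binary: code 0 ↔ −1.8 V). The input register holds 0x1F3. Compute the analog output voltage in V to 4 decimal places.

1.7086 V

LSB = 3.6 V / 2^9 = 7.031 mV.
Code 0x1F3 = 499 decimal.
V_out = (−1.8) + 499 × 0.00703125 V = 1.70859 V.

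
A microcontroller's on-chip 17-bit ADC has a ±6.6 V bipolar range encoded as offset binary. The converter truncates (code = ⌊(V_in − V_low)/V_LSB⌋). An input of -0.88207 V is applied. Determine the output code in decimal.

LSB = 13.2 V / 131072 = 100.71 µV.
(V_in − V_low)/LSB = (-0.88207 − (−6.6)) / 0.000100708 = 56777.312.
⌊·⌋(56777.312) = 56777.

code 56777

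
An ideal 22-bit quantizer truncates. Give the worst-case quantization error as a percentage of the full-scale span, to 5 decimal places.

Truncating → worst-case error = 1 LSB = V_FS/2^22, so 100/4194304 = 2.38419e-05 % of full scale.

0.00002 %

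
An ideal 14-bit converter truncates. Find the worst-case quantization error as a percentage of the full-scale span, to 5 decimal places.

0.00610 %

Truncating → worst-case error = 1 LSB = V_FS/2^14, so 100/16384 = 0.00610352 % of full scale.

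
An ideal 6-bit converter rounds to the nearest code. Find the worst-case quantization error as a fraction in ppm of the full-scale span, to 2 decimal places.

7812.50 ppm

Rounding → worst-case error = ½ LSB = V_FS/2^7, so 1e+06/128 = 7812.5 ppm of full scale.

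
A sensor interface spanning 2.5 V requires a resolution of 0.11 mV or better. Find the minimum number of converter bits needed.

Number of steps required ≥ 2.5 V / 0.11 mV = 22727.27.
Need 2^N ≥ 22727.27; 2^14 = 16384, 2^15 = 32768.
Minimum N = 15.

15 bits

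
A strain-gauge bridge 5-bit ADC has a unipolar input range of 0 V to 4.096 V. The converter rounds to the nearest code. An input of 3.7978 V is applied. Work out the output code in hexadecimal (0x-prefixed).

code 0x1E (decimal 30)

With 32 levels over 4.096 V, one step is 128.000 mV.
Input sits at 29.670 steps above V_low.
So the output code is 30.
In hexadecimal (0x-prefixed): 0x1E.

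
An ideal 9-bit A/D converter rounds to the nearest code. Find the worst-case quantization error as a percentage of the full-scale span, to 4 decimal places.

0.0977 %

Rounding → worst-case error = ½ LSB = V_FS/2^10, so 100/1024 = 0.0976562 % of full scale.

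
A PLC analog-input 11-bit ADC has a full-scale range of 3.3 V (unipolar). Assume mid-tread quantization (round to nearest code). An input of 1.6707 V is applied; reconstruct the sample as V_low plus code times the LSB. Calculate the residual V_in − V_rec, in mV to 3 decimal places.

-0.247 mV

Step size: 3.3 V ÷ 2^11 = 1.611 mV.
Scaled input = 1036.8465 LSBs, so code = 1037.
Code 1037 maps back to 0 + 1037×0.00161133 V = 1.6709473 V.
V_in − V_rec = -0.000247266 V = -0.247 mV.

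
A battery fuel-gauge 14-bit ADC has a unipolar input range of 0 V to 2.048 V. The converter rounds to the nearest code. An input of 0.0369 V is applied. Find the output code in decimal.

code 295

With 16384 levels over 2.048 V, one step is 125.00 µV.
Input sits at 295.200 steps above V_low.
So the output code is 295.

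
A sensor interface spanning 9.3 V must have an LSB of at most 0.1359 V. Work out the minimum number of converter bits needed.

7 bits

Number of steps required ≥ 9.3 V / 0.1359 V = 68.43.
Need 2^N ≥ 68.43; 2^6 = 64, 2^7 = 128.
Minimum N = 7.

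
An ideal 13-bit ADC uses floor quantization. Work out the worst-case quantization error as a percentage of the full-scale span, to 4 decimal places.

Truncating → worst-case error = 1 LSB = V_FS/2^13, so 100/8192 = 0.012207 % of full scale.

0.0122 %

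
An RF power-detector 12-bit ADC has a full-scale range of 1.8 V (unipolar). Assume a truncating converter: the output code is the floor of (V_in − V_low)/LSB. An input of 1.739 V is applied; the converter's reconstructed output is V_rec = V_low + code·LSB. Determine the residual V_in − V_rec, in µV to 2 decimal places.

83.98 µV

Step size: 1.8 V ÷ 2^12 = 439.45 µV.
(V_in − V_low)/LSB = (1.739 − 0)/0.000439453 = 3957.1911 → code 3957 (floor).
V_rec = 0 + 3957·0.000439453 = 1.738916 V.
Error = 1.739 − 1.738916 = 8.39844e-05 V = 83.98 µV.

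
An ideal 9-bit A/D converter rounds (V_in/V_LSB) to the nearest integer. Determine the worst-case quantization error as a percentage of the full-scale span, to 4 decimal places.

0.0977 %

Rounding → worst-case error = ½ LSB = V_FS/2^10, so 100/1024 = 0.0976562 % of full scale.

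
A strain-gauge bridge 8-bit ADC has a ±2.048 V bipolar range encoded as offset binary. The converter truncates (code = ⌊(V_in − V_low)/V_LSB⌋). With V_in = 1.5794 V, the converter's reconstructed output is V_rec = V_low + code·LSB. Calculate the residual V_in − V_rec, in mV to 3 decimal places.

11.400 mV

LSB = 4.096/2^8 = 16.000 mV.
(V_in − V_low)/LSB = (1.5794 − (−2.048))/0.016 = 226.7125 → code 226 (floor).
Code 226 maps back to (−2.048) + 226×0.016 V = 1.568 V.
Error = 1.5794 − 1.568 = 0.0114 V = 11.400 mV.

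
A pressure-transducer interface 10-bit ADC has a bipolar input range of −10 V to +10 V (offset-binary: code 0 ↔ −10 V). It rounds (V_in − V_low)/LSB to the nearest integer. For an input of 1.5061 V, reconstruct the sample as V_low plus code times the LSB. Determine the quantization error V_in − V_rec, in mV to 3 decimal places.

Step size: 20 V ÷ 2^10 = 19.531 mV.
(V_in − V_low)/LSB = (1.5061 − (−10))/0.0195312 = 589.1123 → code 589 (round).
V_rec = (−10) + 589·0.0195312 = 1.5039062 V.
V_in − V_rec = 0.00219375 V = 2.194 mV.

2.194 mV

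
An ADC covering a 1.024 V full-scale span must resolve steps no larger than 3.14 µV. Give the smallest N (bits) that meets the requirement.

19 bits

Number of steps required ≥ 1.024 V / 3.14 µV = 326114.65.
Need 2^N ≥ 326114.65; 2^18 = 262144, 2^19 = 524288.
Minimum N = 19.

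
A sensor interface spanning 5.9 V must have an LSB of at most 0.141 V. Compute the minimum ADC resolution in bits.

6 bits

Number of steps required ≥ 5.9 V / 0.141 V = 41.84.
Need 2^N ≥ 41.84; 2^5 = 32, 2^6 = 64.
Minimum N = 6.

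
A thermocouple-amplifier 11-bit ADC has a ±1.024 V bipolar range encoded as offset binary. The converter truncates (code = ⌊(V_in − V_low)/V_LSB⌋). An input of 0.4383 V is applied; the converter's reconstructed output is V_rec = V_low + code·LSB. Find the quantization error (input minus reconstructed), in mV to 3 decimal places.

0.300 mV

Step size: 2.048 V ÷ 2^11 = 1.000 mV.
(0.4383 − (−1.024))/0.001 = 1462.3000; ⌊·⌋ gives code 1462.
V_rec = (−1.024) + 1462·0.001 = 0.438 V.
V_in − V_rec = 0.0003 V = 0.300 mV.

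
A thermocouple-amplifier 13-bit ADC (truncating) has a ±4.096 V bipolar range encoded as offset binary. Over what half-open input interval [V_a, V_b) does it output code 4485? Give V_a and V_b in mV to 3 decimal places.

[389.000 mV, 390.000 mV)

LSB = 8.192/2^13 = 1.000 mV.
V_a = V_low + 4485·LSB = 0.389 V; V_b = V_low + 4486·LSB = 0.39 V.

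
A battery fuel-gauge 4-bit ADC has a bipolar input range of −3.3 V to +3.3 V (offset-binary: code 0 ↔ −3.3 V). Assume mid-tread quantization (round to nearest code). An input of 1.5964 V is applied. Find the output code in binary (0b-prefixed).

With 16 levels over 6.6 V, one step is 412.500 mV.
(V_in − V_low)/LSB = (1.5964 − (−3.3)) / 0.4125 = 11.870.
round(11.870) = 12.
In binary (0b-prefixed): 0b1100.

code 0b1100 (decimal 12)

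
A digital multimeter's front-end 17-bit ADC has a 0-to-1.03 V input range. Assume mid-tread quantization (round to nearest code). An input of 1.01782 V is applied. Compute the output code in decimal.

code 129522

Full-scale span = 1.03 V; LSB = 1.03/2^17 = 7.86 µV.
Input sits at 129522.042 steps above V_low.
So the output code is 129522.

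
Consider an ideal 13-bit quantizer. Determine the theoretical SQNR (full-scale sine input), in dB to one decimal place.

SNR ≈ 6.02·N + 1.76 dB = 6.02·13 + 1.76 = 80.02 dB.

80.0 dB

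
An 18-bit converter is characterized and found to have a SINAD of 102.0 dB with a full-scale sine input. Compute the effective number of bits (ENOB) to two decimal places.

ENOB = (SINAD − 1.76) / 6.02 = (102.0 − 1.76)/6.02 = 16.651.

16.65 bits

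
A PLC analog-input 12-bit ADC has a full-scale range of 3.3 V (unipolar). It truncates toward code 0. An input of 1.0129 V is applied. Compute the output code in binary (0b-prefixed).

LSB = 3.3 V / 4096 = 0.806 mV.
(V_in − V_low)/LSB = (1.0129 − 0) / 0.000805664 = 1257.224.
Floor → code 1257.
In binary (0b-prefixed): 0b10011101001.

code 0b10011101001 (decimal 1257)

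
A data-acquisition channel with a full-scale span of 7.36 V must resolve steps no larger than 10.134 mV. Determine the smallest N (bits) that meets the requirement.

Number of steps required ≥ 7.36 V / 10.134 mV = 726.27.
Need 2^N ≥ 726.27; 2^9 = 512, 2^10 = 1024.
Minimum N = 10.

10 bits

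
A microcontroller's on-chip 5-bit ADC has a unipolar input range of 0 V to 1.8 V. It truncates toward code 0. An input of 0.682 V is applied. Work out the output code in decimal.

With 32 levels over 1.8 V, one step is 56.250 mV.
(V_in − V_low)/LSB = (0.682 − 0) / 0.05625 = 12.124.
Floor → code 12.

code 12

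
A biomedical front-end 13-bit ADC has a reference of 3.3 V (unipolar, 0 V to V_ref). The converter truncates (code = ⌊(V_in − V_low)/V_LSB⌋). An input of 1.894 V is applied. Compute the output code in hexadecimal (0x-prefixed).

Full-scale span = 3.3 V; LSB = 3.3/2^13 = 402.83 µV.
(1.894 − 0) / 0.000402832 = 4701.712 LSBs.
Floor → code 4701.
In hexadecimal (0x-prefixed): 0x125D.

code 0x125D (decimal 4701)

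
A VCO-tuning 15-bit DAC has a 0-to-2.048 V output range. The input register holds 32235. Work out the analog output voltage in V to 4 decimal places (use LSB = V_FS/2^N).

LSB = 2.048 V / 2^15 = 62.50 µV.
V_out = 0 + 32235 × 6.25e-05 V = 2.01469 V.

2.0147 V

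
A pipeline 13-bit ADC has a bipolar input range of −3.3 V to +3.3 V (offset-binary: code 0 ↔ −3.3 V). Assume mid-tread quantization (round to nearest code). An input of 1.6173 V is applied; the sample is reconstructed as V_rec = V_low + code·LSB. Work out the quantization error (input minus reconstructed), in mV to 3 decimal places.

LSB = 6.6/2^13 = 0.806 mV.
Scaled input = 6103.4124 LSBs, so code = 6103.
Code 6103 maps back to (−3.3) + 6103×0.000805664 V = 1.6169678 V.
V_in − V_rec = 0.000332227 V = 0.332 mV.

0.332 mV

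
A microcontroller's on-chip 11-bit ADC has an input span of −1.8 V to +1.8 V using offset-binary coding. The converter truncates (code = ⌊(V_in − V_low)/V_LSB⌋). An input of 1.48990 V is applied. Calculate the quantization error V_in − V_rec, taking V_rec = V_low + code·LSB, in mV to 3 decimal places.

1.033 mV

LSB = 3.6/2^11 = 1.758 mV.
(1.48990 − (−1.8))/0.00175781 = 1871.5876; ⌊·⌋ gives code 1871.
Code 1871 maps back to (−1.8) + 1871×0.00175781 V = 1.4888672 V.
Difference: 0.00103281 V → 1.033 mV.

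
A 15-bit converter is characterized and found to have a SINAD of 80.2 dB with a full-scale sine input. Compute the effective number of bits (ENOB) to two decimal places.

13.03 bits

ENOB = (SINAD − 1.76) / 6.02 = (80.2 − 1.76)/6.02 = 13.030.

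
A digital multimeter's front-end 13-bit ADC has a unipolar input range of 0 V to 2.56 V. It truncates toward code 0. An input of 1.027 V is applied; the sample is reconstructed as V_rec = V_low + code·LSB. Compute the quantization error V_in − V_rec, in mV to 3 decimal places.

0.125 mV

Step size: 2.56 V ÷ 2^13 = 312.50 µV.
Scaled input = 3286.4000 LSBs, so code = 3286.
V_rec = 0 + 3286·0.0003125 = 1.026875 V.
V_in − V_rec = 0.000125 V = 0.125 mV.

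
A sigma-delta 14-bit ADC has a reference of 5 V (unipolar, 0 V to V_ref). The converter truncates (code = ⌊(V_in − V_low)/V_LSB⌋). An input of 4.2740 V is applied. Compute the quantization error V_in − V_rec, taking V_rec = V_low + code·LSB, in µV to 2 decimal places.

13.18 µV

Step size: 5 V ÷ 2^14 = 305.18 µV.
(V_in − V_low)/LSB = (4.2740 − 0)/0.000305176 = 14005.0432 → code 14005 (floor).
Code 14005 maps back to 0 + 14005×0.000305176 V = 4.2739868 V.
Error = 4.2740 − 4.2739868 = 1.31836e-05 V = 13.18 µV.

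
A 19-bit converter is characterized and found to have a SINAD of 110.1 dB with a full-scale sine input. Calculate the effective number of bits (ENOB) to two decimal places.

ENOB = (SINAD − 1.76) / 6.02 = (110.1 − 1.76)/6.02 = 17.997.

18.00 bits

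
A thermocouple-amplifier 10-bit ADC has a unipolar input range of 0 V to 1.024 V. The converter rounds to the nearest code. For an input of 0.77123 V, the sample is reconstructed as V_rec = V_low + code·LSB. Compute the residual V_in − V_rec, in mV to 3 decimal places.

0.230 mV

Step size: 1.024 V ÷ 2^10 = 1.000 mV.
(V_in − V_low)/LSB = (0.77123 − 0)/0.001 = 771.2300 → code 771 (round).
V_rec = 0 + 771·0.001 = 0.771 V.
Error = 0.77123 − 0.771 = 0.00023 V = 0.230 mV.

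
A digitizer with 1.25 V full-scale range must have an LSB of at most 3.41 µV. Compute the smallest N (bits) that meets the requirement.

Number of steps required ≥ 1.25 V / 3.41 µV = 366568.91.
Need 2^N ≥ 366568.91; 2^18 = 262144, 2^19 = 524288.
Minimum N = 19.

19 bits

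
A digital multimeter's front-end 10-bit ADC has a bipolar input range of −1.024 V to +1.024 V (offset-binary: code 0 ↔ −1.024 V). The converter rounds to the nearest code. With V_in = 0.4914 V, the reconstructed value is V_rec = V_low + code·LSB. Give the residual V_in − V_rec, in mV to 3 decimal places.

Step size: 2.048 V ÷ 2^10 = 2.000 mV.
(0.4914 − (−1.024))/0.002 = 757.7000; round gives code 758.
Code 758 maps back to (−1.024) + 758×0.002 V = 0.492 V.
Error = 0.4914 − 0.492 = -0.0006 V = -0.600 mV.

-0.600 mV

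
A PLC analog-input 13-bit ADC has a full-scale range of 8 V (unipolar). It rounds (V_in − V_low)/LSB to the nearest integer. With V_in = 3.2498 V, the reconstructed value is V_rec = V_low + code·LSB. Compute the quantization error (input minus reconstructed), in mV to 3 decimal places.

-0.200 mV

Step size: 8 V ÷ 2^13 = 0.977 mV.
Scaled input = 3327.7952 LSBs, so code = 3328.
V_rec = 0 + 3328·0.000976562 = 3.25 V.
Difference: -0.0002 V → -0.200 mV.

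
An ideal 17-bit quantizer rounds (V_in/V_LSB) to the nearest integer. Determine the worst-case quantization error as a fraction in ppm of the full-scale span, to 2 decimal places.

Rounding → worst-case error = ½ LSB = V_FS/2^18, so 1e+06/262144 = 3.8147 ppm of full scale.

3.81 ppm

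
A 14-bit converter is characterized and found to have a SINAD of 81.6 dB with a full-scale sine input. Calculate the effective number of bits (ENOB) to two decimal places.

ENOB = (SINAD − 1.76) / 6.02 = (81.6 − 1.76)/6.02 = 13.262.

13.26 bits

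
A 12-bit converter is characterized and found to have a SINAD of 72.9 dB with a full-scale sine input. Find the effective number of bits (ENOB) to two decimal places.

11.82 bits

ENOB = (SINAD − 1.76) / 6.02 = (72.9 − 1.76)/6.02 = 11.817.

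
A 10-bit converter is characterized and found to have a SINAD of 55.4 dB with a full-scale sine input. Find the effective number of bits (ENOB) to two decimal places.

ENOB = (SINAD − 1.76) / 6.02 = (55.4 − 1.76)/6.02 = 8.910.

8.91 bits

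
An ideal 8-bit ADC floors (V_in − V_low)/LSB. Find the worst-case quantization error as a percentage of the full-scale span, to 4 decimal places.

Truncating → worst-case error = 1 LSB = V_FS/2^8, so 100/256 = 0.390625 % of full scale.

0.3906 %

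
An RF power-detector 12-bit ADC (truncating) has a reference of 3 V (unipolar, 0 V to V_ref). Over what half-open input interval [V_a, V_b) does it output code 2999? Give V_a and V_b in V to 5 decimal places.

LSB = 3/2^12 = 0.732 mV.
V_a = V_low + 2999·LSB = 2.19653 V; V_b = V_low + 3000·LSB = 2.19727 V.

[2.19653 V, 2.19727 V)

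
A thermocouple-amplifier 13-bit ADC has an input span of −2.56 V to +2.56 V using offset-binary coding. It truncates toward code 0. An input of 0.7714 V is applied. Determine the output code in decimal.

Full-scale span = 5.12 V; LSB = 5.12/2^13 = 0.625 mV.
(V_in − V_low)/LSB = (0.7714 − (−2.56)) / 0.000625 = 5330.240.
⌊·⌋(5330.240) = 5330.

code 5330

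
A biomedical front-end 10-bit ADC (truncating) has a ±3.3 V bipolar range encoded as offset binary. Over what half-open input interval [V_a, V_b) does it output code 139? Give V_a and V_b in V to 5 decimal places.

[-2.40410 V, -2.39766 V)

LSB = 6.6/2^10 = 6.445 mV.
V_a = V_low + 139·LSB = -2.4041 V; V_b = V_low + 140·LSB = -2.39766 V.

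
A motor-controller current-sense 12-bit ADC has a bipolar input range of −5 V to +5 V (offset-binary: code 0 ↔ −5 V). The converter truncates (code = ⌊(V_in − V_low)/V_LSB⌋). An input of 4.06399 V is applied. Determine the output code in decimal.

Full-scale span = 10 V; LSB = 10/2^12 = 2.441 mV.
Input sits at 3712.610 steps above V_low.
Floor → code 3712.

code 3712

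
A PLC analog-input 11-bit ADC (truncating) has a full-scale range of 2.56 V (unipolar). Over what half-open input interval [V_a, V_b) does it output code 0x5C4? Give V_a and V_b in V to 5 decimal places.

[1.84500 V, 1.84625 V)

LSB = 2.56/2^11 = 1.250 mV.
Code 0x5C4 = 1476 decimal.
V_a = V_low + 1476·LSB = 1.845 V; V_b = V_low + 1477·LSB = 1.84625 V.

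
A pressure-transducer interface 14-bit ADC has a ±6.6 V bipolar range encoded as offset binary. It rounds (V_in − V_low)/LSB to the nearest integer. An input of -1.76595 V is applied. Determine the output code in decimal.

code 6000

With 16384 levels over 13.2 V, one step is 0.806 mV.
(-1.76595 − (−6.6)) / 0.000805664 = 6000.081 LSBs.
round(6000.081) = 6000.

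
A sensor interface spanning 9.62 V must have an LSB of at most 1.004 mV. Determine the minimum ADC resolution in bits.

Number of steps required ≥ 9.62 V / 1.004 mV = 9581.67.
Need 2^N ≥ 9581.67; 2^13 = 8192, 2^14 = 16384.
Minimum N = 14.

14 bits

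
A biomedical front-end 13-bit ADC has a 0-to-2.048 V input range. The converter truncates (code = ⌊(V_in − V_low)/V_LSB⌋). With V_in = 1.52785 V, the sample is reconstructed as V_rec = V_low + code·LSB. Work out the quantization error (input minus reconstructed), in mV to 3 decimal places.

One LSB is 2.048 V / 8192 = 250.00 µV.
Scaled input = 6111.4000 LSBs, so code = 6111.
V_rec = 0 + 6111·0.00025 = 1.52775 V.
Difference: 0.0001 V → 0.100 mV.

0.100 mV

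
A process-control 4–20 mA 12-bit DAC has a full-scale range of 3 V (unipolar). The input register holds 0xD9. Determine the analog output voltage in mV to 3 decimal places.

158.936 mV

LSB = 3 V / 2^12 = 0.732 mV.
Code 0xD9 = 217 decimal.
V_out = 0 + 217 × 0.000732422 V = 0.158936 V.
= 158.936 mV.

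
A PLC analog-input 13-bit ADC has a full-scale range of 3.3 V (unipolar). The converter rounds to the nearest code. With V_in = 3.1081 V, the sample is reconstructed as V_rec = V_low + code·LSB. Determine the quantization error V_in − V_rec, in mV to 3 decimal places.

-0.152 mV

One LSB is 3.3 V / 8192 = 402.83 µV.
(V_in − V_low)/LSB = (3.1081 − 0)/0.000402832 = 7715.6228 → code 7716 (round).
Reconstructed: 3.108252 V.
V_in − V_rec = -0.000151953 V = -0.152 mV.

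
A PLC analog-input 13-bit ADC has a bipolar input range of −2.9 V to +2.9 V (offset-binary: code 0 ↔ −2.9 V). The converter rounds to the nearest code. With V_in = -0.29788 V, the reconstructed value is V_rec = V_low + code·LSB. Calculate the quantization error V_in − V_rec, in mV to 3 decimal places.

0.191 mV

LSB = 5.8/2^13 = 0.708 mV.
(V_in − V_low)/LSB = (-0.29788 − (−2.9))/0.000708008 = 3675.2702 → code 3675 (round).
Reconstructed: -0.29807129 V.
Error = -0.29788 − (−0.29807129) = 0.000191289 V = 0.191 mV.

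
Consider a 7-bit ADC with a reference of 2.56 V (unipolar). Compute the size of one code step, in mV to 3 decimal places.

Full-scale span = 2.56 V.
LSB = 2.56 / 2^7 = 2.56 / 128 = 0.02 V = 20.000 mV.

20.000 mV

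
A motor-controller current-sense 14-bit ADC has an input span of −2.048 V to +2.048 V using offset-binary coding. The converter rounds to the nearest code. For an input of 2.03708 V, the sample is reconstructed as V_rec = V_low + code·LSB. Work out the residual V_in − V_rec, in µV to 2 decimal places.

LSB = 4.096/2^14 = 250.00 µV.
(V_in − V_low)/LSB = (2.03708 − (−2.048))/0.00025 = 16340.3200 → code 16340 (round).
Code 16340 maps back to (−2.048) + 16340×0.00025 V = 2.037 V.
Error = 2.03708 − 2.037 = 8e-05 V = 80.00 µV.

80.00 µV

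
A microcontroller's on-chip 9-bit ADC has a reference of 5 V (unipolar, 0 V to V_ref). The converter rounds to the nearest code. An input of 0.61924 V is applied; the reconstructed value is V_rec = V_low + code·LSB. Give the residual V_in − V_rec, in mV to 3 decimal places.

One LSB is 5 V / 512 = 9.766 mV.
(V_in − V_low)/LSB = (0.61924 − 0)/0.00976562 = 63.4102 → code 63 (round).
Reconstructed: 0.61523438 V.
Difference: 0.00400562 V → 4.006 mV.

4.006 mV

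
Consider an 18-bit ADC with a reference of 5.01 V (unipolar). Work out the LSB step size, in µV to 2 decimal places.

19.11 µV

Full-scale span = 5.01 V.
LSB = 5.01 / 2^18 = 5.01 / 262144 = 1.91116e-05 V = 19.11 µV.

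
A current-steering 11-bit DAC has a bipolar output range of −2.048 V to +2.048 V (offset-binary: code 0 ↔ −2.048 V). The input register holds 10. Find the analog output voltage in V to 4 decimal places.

-2.0280 V

LSB = 4.096 V / 2^11 = 2.000 mV.
V_out = (−2.048) + 10 × 0.002 V = -2.028 V.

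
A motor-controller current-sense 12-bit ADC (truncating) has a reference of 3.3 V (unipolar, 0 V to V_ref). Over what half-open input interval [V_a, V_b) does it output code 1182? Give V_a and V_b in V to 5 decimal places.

[0.95229 V, 0.95310 V)

LSB = 3.3/2^12 = 0.806 mV.
V_a = V_low + 1182·LSB = 0.952295 V; V_b = V_low + 1183·LSB = 0.953101 V.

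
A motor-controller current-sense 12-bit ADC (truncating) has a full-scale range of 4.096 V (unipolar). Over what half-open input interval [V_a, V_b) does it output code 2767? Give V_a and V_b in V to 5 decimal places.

LSB = 4.096/2^12 = 1.000 mV.
V_a = V_low + 2767·LSB = 2.767 V; V_b = V_low + 2768·LSB = 2.768 V.

[2.76700 V, 2.76800 V)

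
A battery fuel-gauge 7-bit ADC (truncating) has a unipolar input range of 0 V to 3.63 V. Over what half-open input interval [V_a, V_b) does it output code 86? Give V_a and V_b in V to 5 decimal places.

[2.43891 V, 2.46727 V)

LSB = 3.63/2^7 = 28.359 mV.
V_a = V_low + 86·LSB = 2.43891 V; V_b = V_low + 87·LSB = 2.46727 V.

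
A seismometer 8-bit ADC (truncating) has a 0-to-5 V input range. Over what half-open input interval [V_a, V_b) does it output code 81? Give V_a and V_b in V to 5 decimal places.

[1.58203 V, 1.60156 V)

LSB = 5/2^8 = 19.531 mV.
V_a = V_low + 81·LSB = 1.58203 V; V_b = V_low + 82·LSB = 1.60156 V.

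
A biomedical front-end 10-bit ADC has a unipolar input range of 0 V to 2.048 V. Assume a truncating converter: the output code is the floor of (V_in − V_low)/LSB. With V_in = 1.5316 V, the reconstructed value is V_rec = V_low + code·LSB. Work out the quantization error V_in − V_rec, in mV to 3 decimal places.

One LSB is 2.048 V / 1024 = 2.000 mV.
(V_in − V_low)/LSB = (1.5316 − 0)/0.002 = 765.8000 → code 765 (floor).
Reconstructed: 1.53 V.
V_in − V_rec = 0.0016 V = 1.600 mV.

1.600 mV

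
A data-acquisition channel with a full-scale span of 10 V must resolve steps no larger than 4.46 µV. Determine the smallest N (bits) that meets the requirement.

22 bits

Number of steps required ≥ 10 V / 4.46 µV = 2242152.47.
Need 2^N ≥ 2242152.47; 2^21 = 2097152, 2^22 = 4194304.
Minimum N = 22.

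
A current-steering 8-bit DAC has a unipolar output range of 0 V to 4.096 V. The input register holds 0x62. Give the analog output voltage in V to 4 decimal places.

LSB = 4.096 V / 2^8 = 16.000 mV.
Code 0x62 = 98 decimal.
V_out = 0 + 98 × 0.016 V = 1.568 V.

1.5680 V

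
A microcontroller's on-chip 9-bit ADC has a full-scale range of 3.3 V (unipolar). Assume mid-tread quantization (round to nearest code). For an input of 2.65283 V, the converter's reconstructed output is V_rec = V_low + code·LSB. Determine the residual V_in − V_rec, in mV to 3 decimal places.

-2.639 mV

Step size: 3.3 V ÷ 2^9 = 6.445 mV.
(2.65283 − 0)/0.00644531 = 411.5906; round gives code 412.
V_rec = 0 + 412·0.00644531 = 2.6554687 V.
Error = 2.65283 − 2.6554687 = -0.00263875 V = -2.639 mV.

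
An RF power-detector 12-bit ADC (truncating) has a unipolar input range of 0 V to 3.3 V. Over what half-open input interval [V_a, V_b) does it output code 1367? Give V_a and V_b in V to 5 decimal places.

LSB = 3.3/2^12 = 0.806 mV.
V_a = V_low + 1367·LSB = 1.10134 V; V_b = V_low + 1368·LSB = 1.10215 V.

[1.10134 V, 1.10215 V)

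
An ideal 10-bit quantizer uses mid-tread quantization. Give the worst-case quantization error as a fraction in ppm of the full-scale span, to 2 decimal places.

Rounding → worst-case error = ½ LSB = V_FS/2^11, so 1e+06/2048 = 488.281 ppm of full scale.

488.28 ppm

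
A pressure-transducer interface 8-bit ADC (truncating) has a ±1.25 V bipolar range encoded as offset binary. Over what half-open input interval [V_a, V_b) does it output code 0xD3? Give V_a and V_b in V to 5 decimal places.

LSB = 2.5/2^8 = 9.766 mV.
Code 0xD3 = 211 decimal.
V_a = V_low + 211·LSB = 0.810547 V; V_b = V_low + 212·LSB = 0.820312 V.

[0.81055 V, 0.82031 V)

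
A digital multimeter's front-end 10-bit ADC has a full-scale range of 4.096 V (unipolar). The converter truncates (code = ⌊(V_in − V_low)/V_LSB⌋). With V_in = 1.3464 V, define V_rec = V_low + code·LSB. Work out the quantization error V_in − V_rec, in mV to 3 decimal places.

2.400 mV

Step size: 4.096 V ÷ 2^10 = 4.000 mV.
Scaled input = 336.6000 LSBs, so code = 336.
V_rec = 0 + 336·0.004 = 1.344 V.
V_in − V_rec = 0.0024 V = 2.400 mV.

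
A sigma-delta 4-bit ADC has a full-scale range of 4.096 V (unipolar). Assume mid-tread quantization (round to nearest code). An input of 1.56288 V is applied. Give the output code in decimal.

LSB = 4.096 V / 16 = 256.000 mV.
(V_in − V_low)/LSB = (1.56288 − 0) / 0.256 = 6.105.
Round → code 6.

code 6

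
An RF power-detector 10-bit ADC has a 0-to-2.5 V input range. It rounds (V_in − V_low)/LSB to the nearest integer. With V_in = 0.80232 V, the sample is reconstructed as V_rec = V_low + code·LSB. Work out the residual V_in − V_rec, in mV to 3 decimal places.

-0.903 mV

One LSB is 2.5 V / 1024 = 2.441 mV.
Scaled input = 328.6303 LSBs, so code = 329.
Reconstructed: 0.80322266 V.
Error = 0.80232 − 0.80322266 = -0.000902656 V = -0.903 mV.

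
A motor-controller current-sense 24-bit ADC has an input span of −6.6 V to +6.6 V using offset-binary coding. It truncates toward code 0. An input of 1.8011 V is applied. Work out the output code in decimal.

code 10677808

With 16777216 levels over 13.2 V, one step is 0.79 µV.
(1.8011 − (−6.6)) / 7.86781e-07 = 10677808.283 LSBs.
Floor → code 10677808.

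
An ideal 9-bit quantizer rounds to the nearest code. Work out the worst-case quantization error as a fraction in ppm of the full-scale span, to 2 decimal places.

976.56 ppm

Rounding → worst-case error = ½ LSB = V_FS/2^10, so 1e+06/1024 = 976.562 ppm of full scale.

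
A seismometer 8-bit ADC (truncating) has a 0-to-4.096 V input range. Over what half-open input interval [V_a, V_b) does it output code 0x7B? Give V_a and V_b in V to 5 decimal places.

LSB = 4.096/2^8 = 16.000 mV.
Code 0x7B = 123 decimal.
V_a = V_low + 123·LSB = 1.968 V; V_b = V_low + 124·LSB = 1.984 V.

[1.96800 V, 1.98400 V)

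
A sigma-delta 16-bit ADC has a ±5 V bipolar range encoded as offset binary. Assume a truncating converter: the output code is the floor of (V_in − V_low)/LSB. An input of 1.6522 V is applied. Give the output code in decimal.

code 43595

Full-scale span = 10 V; LSB = 10/2^16 = 152.59 µV.
(V_in − V_low)/LSB = (1.6522 − (−5)) / 0.000152588 = 43595.858.
Floor → code 43595.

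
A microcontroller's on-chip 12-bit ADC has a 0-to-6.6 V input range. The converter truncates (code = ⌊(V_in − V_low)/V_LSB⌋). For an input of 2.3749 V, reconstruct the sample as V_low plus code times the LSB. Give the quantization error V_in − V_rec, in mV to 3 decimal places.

1.414 mV

One LSB is 6.6 V / 4096 = 1.611 mV.
(V_in − V_low)/LSB = (2.3749 − 0)/0.00161133 = 1473.8773 → code 1473 (floor).
V_rec = 0 + 1473·0.00161133 = 2.3734863 V.
V_in − V_rec = 0.00141367 V = 1.414 mV.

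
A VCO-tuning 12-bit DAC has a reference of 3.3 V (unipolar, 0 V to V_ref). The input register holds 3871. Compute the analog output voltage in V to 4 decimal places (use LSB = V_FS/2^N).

LSB = 3.3 V / 2^12 = 0.806 mV.
V_out = 0 + 3871 × 0.000805664 V = 3.11873 V.

3.1187 V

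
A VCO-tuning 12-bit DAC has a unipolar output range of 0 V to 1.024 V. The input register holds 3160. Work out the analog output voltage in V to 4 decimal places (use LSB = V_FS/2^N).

0.7900 V

LSB = 1.024 V / 2^12 = 250.00 µV.
V_out = 0 + 3160 × 0.00025 V = 0.79 V.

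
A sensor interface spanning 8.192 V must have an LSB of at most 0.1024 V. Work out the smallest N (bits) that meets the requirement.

7 bits

Number of steps required ≥ 8.192 V / 0.1024 V = 80.00.
Need 2^N ≥ 80.00; 2^6 = 64, 2^7 = 128.
Minimum N = 7.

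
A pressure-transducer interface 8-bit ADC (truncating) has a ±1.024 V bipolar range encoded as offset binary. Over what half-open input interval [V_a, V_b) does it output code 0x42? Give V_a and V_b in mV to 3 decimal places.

LSB = 2.048/2^8 = 8.000 mV.
Code 0x42 = 66 decimal.
V_a = V_low + 66·LSB = -0.496 V; V_b = V_low + 67·LSB = -0.488 V.

[-496.000 mV, -488.000 mV)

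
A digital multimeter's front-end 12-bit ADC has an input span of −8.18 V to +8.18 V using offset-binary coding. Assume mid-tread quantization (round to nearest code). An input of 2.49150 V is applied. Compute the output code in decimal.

code 2672

LSB = 16.36 V / 4096 = 3.994 mV.
Input sits at 2671.789 steps above V_low.
round(2671.789) = 2672.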